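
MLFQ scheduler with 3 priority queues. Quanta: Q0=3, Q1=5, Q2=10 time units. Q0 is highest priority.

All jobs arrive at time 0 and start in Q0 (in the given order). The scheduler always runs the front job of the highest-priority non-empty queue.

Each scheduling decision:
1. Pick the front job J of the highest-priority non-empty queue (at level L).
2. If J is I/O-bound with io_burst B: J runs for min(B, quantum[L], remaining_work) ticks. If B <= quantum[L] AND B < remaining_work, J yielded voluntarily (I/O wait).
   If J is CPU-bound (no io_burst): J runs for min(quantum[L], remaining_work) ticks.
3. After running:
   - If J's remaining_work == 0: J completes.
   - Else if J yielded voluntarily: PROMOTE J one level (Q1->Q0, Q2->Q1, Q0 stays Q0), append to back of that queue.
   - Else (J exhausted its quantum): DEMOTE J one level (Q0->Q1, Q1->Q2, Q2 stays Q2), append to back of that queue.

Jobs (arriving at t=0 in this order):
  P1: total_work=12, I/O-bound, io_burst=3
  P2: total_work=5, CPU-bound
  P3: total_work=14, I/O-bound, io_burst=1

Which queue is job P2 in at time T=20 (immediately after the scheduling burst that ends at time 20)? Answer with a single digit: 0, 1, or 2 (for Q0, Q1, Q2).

Answer: 1

Derivation:
t=0-3: P1@Q0 runs 3, rem=9, I/O yield, promote→Q0. Q0=[P2,P3,P1] Q1=[] Q2=[]
t=3-6: P2@Q0 runs 3, rem=2, quantum used, demote→Q1. Q0=[P3,P1] Q1=[P2] Q2=[]
t=6-7: P3@Q0 runs 1, rem=13, I/O yield, promote→Q0. Q0=[P1,P3] Q1=[P2] Q2=[]
t=7-10: P1@Q0 runs 3, rem=6, I/O yield, promote→Q0. Q0=[P3,P1] Q1=[P2] Q2=[]
t=10-11: P3@Q0 runs 1, rem=12, I/O yield, promote→Q0. Q0=[P1,P3] Q1=[P2] Q2=[]
t=11-14: P1@Q0 runs 3, rem=3, I/O yield, promote→Q0. Q0=[P3,P1] Q1=[P2] Q2=[]
t=14-15: P3@Q0 runs 1, rem=11, I/O yield, promote→Q0. Q0=[P1,P3] Q1=[P2] Q2=[]
t=15-18: P1@Q0 runs 3, rem=0, completes. Q0=[P3] Q1=[P2] Q2=[]
t=18-19: P3@Q0 runs 1, rem=10, I/O yield, promote→Q0. Q0=[P3] Q1=[P2] Q2=[]
t=19-20: P3@Q0 runs 1, rem=9, I/O yield, promote→Q0. Q0=[P3] Q1=[P2] Q2=[]
t=20-21: P3@Q0 runs 1, rem=8, I/O yield, promote→Q0. Q0=[P3] Q1=[P2] Q2=[]
t=21-22: P3@Q0 runs 1, rem=7, I/O yield, promote→Q0. Q0=[P3] Q1=[P2] Q2=[]
t=22-23: P3@Q0 runs 1, rem=6, I/O yield, promote→Q0. Q0=[P3] Q1=[P2] Q2=[]
t=23-24: P3@Q0 runs 1, rem=5, I/O yield, promote→Q0. Q0=[P3] Q1=[P2] Q2=[]
t=24-25: P3@Q0 runs 1, rem=4, I/O yield, promote→Q0. Q0=[P3] Q1=[P2] Q2=[]
t=25-26: P3@Q0 runs 1, rem=3, I/O yield, promote→Q0. Q0=[P3] Q1=[P2] Q2=[]
t=26-27: P3@Q0 runs 1, rem=2, I/O yield, promote→Q0. Q0=[P3] Q1=[P2] Q2=[]
t=27-28: P3@Q0 runs 1, rem=1, I/O yield, promote→Q0. Q0=[P3] Q1=[P2] Q2=[]
t=28-29: P3@Q0 runs 1, rem=0, completes. Q0=[] Q1=[P2] Q2=[]
t=29-31: P2@Q1 runs 2, rem=0, completes. Q0=[] Q1=[] Q2=[]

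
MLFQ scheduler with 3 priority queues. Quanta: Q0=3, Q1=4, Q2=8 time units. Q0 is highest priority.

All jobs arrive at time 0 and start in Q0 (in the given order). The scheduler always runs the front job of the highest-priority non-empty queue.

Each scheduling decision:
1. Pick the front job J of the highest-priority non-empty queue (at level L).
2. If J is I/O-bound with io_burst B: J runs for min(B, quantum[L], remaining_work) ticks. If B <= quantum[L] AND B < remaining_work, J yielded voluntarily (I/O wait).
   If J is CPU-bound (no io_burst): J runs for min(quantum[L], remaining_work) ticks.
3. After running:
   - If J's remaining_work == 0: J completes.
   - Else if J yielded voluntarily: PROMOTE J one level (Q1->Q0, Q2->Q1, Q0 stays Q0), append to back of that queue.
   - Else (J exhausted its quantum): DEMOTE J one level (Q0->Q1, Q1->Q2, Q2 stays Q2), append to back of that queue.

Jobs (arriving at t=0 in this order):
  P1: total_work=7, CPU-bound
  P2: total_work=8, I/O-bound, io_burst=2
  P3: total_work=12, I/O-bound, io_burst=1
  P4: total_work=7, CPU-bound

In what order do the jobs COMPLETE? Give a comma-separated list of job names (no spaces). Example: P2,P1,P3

t=0-3: P1@Q0 runs 3, rem=4, quantum used, demote→Q1. Q0=[P2,P3,P4] Q1=[P1] Q2=[]
t=3-5: P2@Q0 runs 2, rem=6, I/O yield, promote→Q0. Q0=[P3,P4,P2] Q1=[P1] Q2=[]
t=5-6: P3@Q0 runs 1, rem=11, I/O yield, promote→Q0. Q0=[P4,P2,P3] Q1=[P1] Q2=[]
t=6-9: P4@Q0 runs 3, rem=4, quantum used, demote→Q1. Q0=[P2,P3] Q1=[P1,P4] Q2=[]
t=9-11: P2@Q0 runs 2, rem=4, I/O yield, promote→Q0. Q0=[P3,P2] Q1=[P1,P4] Q2=[]
t=11-12: P3@Q0 runs 1, rem=10, I/O yield, promote→Q0. Q0=[P2,P3] Q1=[P1,P4] Q2=[]
t=12-14: P2@Q0 runs 2, rem=2, I/O yield, promote→Q0. Q0=[P3,P2] Q1=[P1,P4] Q2=[]
t=14-15: P3@Q0 runs 1, rem=9, I/O yield, promote→Q0. Q0=[P2,P3] Q1=[P1,P4] Q2=[]
t=15-17: P2@Q0 runs 2, rem=0, completes. Q0=[P3] Q1=[P1,P4] Q2=[]
t=17-18: P3@Q0 runs 1, rem=8, I/O yield, promote→Q0. Q0=[P3] Q1=[P1,P4] Q2=[]
t=18-19: P3@Q0 runs 1, rem=7, I/O yield, promote→Q0. Q0=[P3] Q1=[P1,P4] Q2=[]
t=19-20: P3@Q0 runs 1, rem=6, I/O yield, promote→Q0. Q0=[P3] Q1=[P1,P4] Q2=[]
t=20-21: P3@Q0 runs 1, rem=5, I/O yield, promote→Q0. Q0=[P3] Q1=[P1,P4] Q2=[]
t=21-22: P3@Q0 runs 1, rem=4, I/O yield, promote→Q0. Q0=[P3] Q1=[P1,P4] Q2=[]
t=22-23: P3@Q0 runs 1, rem=3, I/O yield, promote→Q0. Q0=[P3] Q1=[P1,P4] Q2=[]
t=23-24: P3@Q0 runs 1, rem=2, I/O yield, promote→Q0. Q0=[P3] Q1=[P1,P4] Q2=[]
t=24-25: P3@Q0 runs 1, rem=1, I/O yield, promote→Q0. Q0=[P3] Q1=[P1,P4] Q2=[]
t=25-26: P3@Q0 runs 1, rem=0, completes. Q0=[] Q1=[P1,P4] Q2=[]
t=26-30: P1@Q1 runs 4, rem=0, completes. Q0=[] Q1=[P4] Q2=[]
t=30-34: P4@Q1 runs 4, rem=0, completes. Q0=[] Q1=[] Q2=[]

Answer: P2,P3,P1,P4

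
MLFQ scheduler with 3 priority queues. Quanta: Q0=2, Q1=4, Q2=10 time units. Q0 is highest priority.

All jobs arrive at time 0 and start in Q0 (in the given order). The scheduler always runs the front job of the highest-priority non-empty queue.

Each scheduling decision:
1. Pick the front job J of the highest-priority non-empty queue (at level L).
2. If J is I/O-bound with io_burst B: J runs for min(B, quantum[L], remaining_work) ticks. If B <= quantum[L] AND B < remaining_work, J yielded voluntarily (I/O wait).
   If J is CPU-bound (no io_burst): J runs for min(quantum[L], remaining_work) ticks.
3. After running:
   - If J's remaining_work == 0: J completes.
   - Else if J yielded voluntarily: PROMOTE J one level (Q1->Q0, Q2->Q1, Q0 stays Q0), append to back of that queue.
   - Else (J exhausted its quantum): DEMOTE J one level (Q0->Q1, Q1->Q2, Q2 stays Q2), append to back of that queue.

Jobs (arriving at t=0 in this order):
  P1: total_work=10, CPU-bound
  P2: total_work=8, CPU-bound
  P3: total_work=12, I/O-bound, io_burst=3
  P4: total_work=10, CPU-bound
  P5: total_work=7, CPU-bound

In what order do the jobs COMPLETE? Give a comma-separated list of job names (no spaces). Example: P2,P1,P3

Answer: P3,P1,P2,P4,P5

Derivation:
t=0-2: P1@Q0 runs 2, rem=8, quantum used, demote→Q1. Q0=[P2,P3,P4,P5] Q1=[P1] Q2=[]
t=2-4: P2@Q0 runs 2, rem=6, quantum used, demote→Q1. Q0=[P3,P4,P5] Q1=[P1,P2] Q2=[]
t=4-6: P3@Q0 runs 2, rem=10, quantum used, demote→Q1. Q0=[P4,P5] Q1=[P1,P2,P3] Q2=[]
t=6-8: P4@Q0 runs 2, rem=8, quantum used, demote→Q1. Q0=[P5] Q1=[P1,P2,P3,P4] Q2=[]
t=8-10: P5@Q0 runs 2, rem=5, quantum used, demote→Q1. Q0=[] Q1=[P1,P2,P3,P4,P5] Q2=[]
t=10-14: P1@Q1 runs 4, rem=4, quantum used, demote→Q2. Q0=[] Q1=[P2,P3,P4,P5] Q2=[P1]
t=14-18: P2@Q1 runs 4, rem=2, quantum used, demote→Q2. Q0=[] Q1=[P3,P4,P5] Q2=[P1,P2]
t=18-21: P3@Q1 runs 3, rem=7, I/O yield, promote→Q0. Q0=[P3] Q1=[P4,P5] Q2=[P1,P2]
t=21-23: P3@Q0 runs 2, rem=5, quantum used, demote→Q1. Q0=[] Q1=[P4,P5,P3] Q2=[P1,P2]
t=23-27: P4@Q1 runs 4, rem=4, quantum used, demote→Q2. Q0=[] Q1=[P5,P3] Q2=[P1,P2,P4]
t=27-31: P5@Q1 runs 4, rem=1, quantum used, demote→Q2. Q0=[] Q1=[P3] Q2=[P1,P2,P4,P5]
t=31-34: P3@Q1 runs 3, rem=2, I/O yield, promote→Q0. Q0=[P3] Q1=[] Q2=[P1,P2,P4,P5]
t=34-36: P3@Q0 runs 2, rem=0, completes. Q0=[] Q1=[] Q2=[P1,P2,P4,P5]
t=36-40: P1@Q2 runs 4, rem=0, completes. Q0=[] Q1=[] Q2=[P2,P4,P5]
t=40-42: P2@Q2 runs 2, rem=0, completes. Q0=[] Q1=[] Q2=[P4,P5]
t=42-46: P4@Q2 runs 4, rem=0, completes. Q0=[] Q1=[] Q2=[P5]
t=46-47: P5@Q2 runs 1, rem=0, completes. Q0=[] Q1=[] Q2=[]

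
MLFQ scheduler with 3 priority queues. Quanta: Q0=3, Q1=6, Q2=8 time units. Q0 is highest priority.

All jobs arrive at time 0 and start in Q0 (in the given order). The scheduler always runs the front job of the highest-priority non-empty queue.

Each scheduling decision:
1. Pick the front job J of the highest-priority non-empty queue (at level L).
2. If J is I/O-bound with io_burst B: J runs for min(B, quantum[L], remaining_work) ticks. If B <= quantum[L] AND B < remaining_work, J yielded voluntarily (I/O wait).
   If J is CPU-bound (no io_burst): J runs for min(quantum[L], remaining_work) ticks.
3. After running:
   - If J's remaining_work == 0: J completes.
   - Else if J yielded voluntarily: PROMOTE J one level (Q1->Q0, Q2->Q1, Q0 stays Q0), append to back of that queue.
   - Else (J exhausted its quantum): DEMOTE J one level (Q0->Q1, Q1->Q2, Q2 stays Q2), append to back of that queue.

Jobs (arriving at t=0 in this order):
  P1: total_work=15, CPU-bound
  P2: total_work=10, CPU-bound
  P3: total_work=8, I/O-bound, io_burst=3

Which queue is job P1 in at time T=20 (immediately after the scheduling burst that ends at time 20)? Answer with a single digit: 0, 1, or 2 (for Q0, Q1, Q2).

Answer: 2

Derivation:
t=0-3: P1@Q0 runs 3, rem=12, quantum used, demote→Q1. Q0=[P2,P3] Q1=[P1] Q2=[]
t=3-6: P2@Q0 runs 3, rem=7, quantum used, demote→Q1. Q0=[P3] Q1=[P1,P2] Q2=[]
t=6-9: P3@Q0 runs 3, rem=5, I/O yield, promote→Q0. Q0=[P3] Q1=[P1,P2] Q2=[]
t=9-12: P3@Q0 runs 3, rem=2, I/O yield, promote→Q0. Q0=[P3] Q1=[P1,P2] Q2=[]
t=12-14: P3@Q0 runs 2, rem=0, completes. Q0=[] Q1=[P1,P2] Q2=[]
t=14-20: P1@Q1 runs 6, rem=6, quantum used, demote→Q2. Q0=[] Q1=[P2] Q2=[P1]
t=20-26: P2@Q1 runs 6, rem=1, quantum used, demote→Q2. Q0=[] Q1=[] Q2=[P1,P2]
t=26-32: P1@Q2 runs 6, rem=0, completes. Q0=[] Q1=[] Q2=[P2]
t=32-33: P2@Q2 runs 1, rem=0, completes. Q0=[] Q1=[] Q2=[]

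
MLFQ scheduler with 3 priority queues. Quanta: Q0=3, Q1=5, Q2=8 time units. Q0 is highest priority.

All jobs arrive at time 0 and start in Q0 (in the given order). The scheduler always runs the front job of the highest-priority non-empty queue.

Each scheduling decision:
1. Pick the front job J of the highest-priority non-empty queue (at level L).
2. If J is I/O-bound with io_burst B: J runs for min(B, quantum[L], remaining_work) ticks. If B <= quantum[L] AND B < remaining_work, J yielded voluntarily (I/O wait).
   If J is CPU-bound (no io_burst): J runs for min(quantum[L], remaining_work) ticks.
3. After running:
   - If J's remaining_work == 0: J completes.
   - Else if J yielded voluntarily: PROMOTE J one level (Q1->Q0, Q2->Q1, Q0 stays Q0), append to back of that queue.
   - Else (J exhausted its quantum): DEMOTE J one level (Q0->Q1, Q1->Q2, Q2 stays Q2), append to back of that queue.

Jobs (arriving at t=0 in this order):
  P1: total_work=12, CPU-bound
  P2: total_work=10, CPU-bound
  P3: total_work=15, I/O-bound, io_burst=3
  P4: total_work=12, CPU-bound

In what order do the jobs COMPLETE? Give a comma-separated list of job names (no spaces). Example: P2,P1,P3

t=0-3: P1@Q0 runs 3, rem=9, quantum used, demote→Q1. Q0=[P2,P3,P4] Q1=[P1] Q2=[]
t=3-6: P2@Q0 runs 3, rem=7, quantum used, demote→Q1. Q0=[P3,P4] Q1=[P1,P2] Q2=[]
t=6-9: P3@Q0 runs 3, rem=12, I/O yield, promote→Q0. Q0=[P4,P3] Q1=[P1,P2] Q2=[]
t=9-12: P4@Q0 runs 3, rem=9, quantum used, demote→Q1. Q0=[P3] Q1=[P1,P2,P4] Q2=[]
t=12-15: P3@Q0 runs 3, rem=9, I/O yield, promote→Q0. Q0=[P3] Q1=[P1,P2,P4] Q2=[]
t=15-18: P3@Q0 runs 3, rem=6, I/O yield, promote→Q0. Q0=[P3] Q1=[P1,P2,P4] Q2=[]
t=18-21: P3@Q0 runs 3, rem=3, I/O yield, promote→Q0. Q0=[P3] Q1=[P1,P2,P4] Q2=[]
t=21-24: P3@Q0 runs 3, rem=0, completes. Q0=[] Q1=[P1,P2,P4] Q2=[]
t=24-29: P1@Q1 runs 5, rem=4, quantum used, demote→Q2. Q0=[] Q1=[P2,P4] Q2=[P1]
t=29-34: P2@Q1 runs 5, rem=2, quantum used, demote→Q2. Q0=[] Q1=[P4] Q2=[P1,P2]
t=34-39: P4@Q1 runs 5, rem=4, quantum used, demote→Q2. Q0=[] Q1=[] Q2=[P1,P2,P4]
t=39-43: P1@Q2 runs 4, rem=0, completes. Q0=[] Q1=[] Q2=[P2,P4]
t=43-45: P2@Q2 runs 2, rem=0, completes. Q0=[] Q1=[] Q2=[P4]
t=45-49: P4@Q2 runs 4, rem=0, completes. Q0=[] Q1=[] Q2=[]

Answer: P3,P1,P2,P4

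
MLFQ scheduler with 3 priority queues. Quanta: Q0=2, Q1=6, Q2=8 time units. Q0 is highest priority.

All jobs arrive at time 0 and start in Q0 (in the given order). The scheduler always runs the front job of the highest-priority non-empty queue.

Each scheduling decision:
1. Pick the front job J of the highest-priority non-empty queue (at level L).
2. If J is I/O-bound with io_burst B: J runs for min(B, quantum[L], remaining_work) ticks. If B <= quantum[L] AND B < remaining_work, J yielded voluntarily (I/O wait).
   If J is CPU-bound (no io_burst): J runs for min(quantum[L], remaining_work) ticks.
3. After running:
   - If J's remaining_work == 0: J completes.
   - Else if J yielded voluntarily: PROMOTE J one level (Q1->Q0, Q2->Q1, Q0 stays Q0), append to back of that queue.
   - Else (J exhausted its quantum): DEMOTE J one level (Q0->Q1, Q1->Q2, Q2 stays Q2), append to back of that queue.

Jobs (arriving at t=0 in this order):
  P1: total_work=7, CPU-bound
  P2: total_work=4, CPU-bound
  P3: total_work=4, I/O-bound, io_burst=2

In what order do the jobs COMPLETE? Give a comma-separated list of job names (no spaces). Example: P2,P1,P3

t=0-2: P1@Q0 runs 2, rem=5, quantum used, demote→Q1. Q0=[P2,P3] Q1=[P1] Q2=[]
t=2-4: P2@Q0 runs 2, rem=2, quantum used, demote→Q1. Q0=[P3] Q1=[P1,P2] Q2=[]
t=4-6: P3@Q0 runs 2, rem=2, I/O yield, promote→Q0. Q0=[P3] Q1=[P1,P2] Q2=[]
t=6-8: P3@Q0 runs 2, rem=0, completes. Q0=[] Q1=[P1,P2] Q2=[]
t=8-13: P1@Q1 runs 5, rem=0, completes. Q0=[] Q1=[P2] Q2=[]
t=13-15: P2@Q1 runs 2, rem=0, completes. Q0=[] Q1=[] Q2=[]

Answer: P3,P1,P2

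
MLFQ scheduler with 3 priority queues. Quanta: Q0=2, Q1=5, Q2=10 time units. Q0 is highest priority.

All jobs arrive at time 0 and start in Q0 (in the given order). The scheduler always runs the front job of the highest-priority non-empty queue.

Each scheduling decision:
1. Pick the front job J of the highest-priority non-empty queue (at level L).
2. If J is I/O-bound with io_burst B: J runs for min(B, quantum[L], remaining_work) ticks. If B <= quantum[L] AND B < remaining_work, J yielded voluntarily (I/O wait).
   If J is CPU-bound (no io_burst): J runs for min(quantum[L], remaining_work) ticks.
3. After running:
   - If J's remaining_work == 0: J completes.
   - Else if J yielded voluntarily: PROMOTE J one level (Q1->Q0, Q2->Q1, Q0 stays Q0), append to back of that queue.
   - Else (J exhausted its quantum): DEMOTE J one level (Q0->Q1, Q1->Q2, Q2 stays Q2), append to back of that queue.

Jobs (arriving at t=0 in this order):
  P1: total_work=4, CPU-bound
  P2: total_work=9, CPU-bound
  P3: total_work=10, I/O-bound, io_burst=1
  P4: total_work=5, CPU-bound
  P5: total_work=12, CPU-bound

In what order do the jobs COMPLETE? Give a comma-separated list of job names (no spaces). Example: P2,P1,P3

Answer: P3,P1,P4,P2,P5

Derivation:
t=0-2: P1@Q0 runs 2, rem=2, quantum used, demote→Q1. Q0=[P2,P3,P4,P5] Q1=[P1] Q2=[]
t=2-4: P2@Q0 runs 2, rem=7, quantum used, demote→Q1. Q0=[P3,P4,P5] Q1=[P1,P2] Q2=[]
t=4-5: P3@Q0 runs 1, rem=9, I/O yield, promote→Q0. Q0=[P4,P5,P3] Q1=[P1,P2] Q2=[]
t=5-7: P4@Q0 runs 2, rem=3, quantum used, demote→Q1. Q0=[P5,P3] Q1=[P1,P2,P4] Q2=[]
t=7-9: P5@Q0 runs 2, rem=10, quantum used, demote→Q1. Q0=[P3] Q1=[P1,P2,P4,P5] Q2=[]
t=9-10: P3@Q0 runs 1, rem=8, I/O yield, promote→Q0. Q0=[P3] Q1=[P1,P2,P4,P5] Q2=[]
t=10-11: P3@Q0 runs 1, rem=7, I/O yield, promote→Q0. Q0=[P3] Q1=[P1,P2,P4,P5] Q2=[]
t=11-12: P3@Q0 runs 1, rem=6, I/O yield, promote→Q0. Q0=[P3] Q1=[P1,P2,P4,P5] Q2=[]
t=12-13: P3@Q0 runs 1, rem=5, I/O yield, promote→Q0. Q0=[P3] Q1=[P1,P2,P4,P5] Q2=[]
t=13-14: P3@Q0 runs 1, rem=4, I/O yield, promote→Q0. Q0=[P3] Q1=[P1,P2,P4,P5] Q2=[]
t=14-15: P3@Q0 runs 1, rem=3, I/O yield, promote→Q0. Q0=[P3] Q1=[P1,P2,P4,P5] Q2=[]
t=15-16: P3@Q0 runs 1, rem=2, I/O yield, promote→Q0. Q0=[P3] Q1=[P1,P2,P4,P5] Q2=[]
t=16-17: P3@Q0 runs 1, rem=1, I/O yield, promote→Q0. Q0=[P3] Q1=[P1,P2,P4,P5] Q2=[]
t=17-18: P3@Q0 runs 1, rem=0, completes. Q0=[] Q1=[P1,P2,P4,P5] Q2=[]
t=18-20: P1@Q1 runs 2, rem=0, completes. Q0=[] Q1=[P2,P4,P5] Q2=[]
t=20-25: P2@Q1 runs 5, rem=2, quantum used, demote→Q2. Q0=[] Q1=[P4,P5] Q2=[P2]
t=25-28: P4@Q1 runs 3, rem=0, completes. Q0=[] Q1=[P5] Q2=[P2]
t=28-33: P5@Q1 runs 5, rem=5, quantum used, demote→Q2. Q0=[] Q1=[] Q2=[P2,P5]
t=33-35: P2@Q2 runs 2, rem=0, completes. Q0=[] Q1=[] Q2=[P5]
t=35-40: P5@Q2 runs 5, rem=0, completes. Q0=[] Q1=[] Q2=[]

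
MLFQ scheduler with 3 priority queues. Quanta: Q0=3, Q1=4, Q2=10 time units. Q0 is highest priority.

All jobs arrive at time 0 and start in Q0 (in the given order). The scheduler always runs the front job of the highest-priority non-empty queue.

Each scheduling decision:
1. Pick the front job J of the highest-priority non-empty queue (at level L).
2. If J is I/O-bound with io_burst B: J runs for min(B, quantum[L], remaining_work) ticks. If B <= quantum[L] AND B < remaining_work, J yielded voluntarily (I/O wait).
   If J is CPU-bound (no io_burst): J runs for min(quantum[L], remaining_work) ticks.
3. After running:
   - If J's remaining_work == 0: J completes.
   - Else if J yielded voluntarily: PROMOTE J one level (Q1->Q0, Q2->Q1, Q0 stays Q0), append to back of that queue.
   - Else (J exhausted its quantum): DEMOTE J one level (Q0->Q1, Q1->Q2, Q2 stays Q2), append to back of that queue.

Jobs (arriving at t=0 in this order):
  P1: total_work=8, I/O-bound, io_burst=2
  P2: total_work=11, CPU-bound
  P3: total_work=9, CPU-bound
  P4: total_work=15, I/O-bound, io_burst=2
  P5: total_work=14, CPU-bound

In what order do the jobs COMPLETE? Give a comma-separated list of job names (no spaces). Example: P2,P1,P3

Answer: P1,P4,P2,P3,P5

Derivation:
t=0-2: P1@Q0 runs 2, rem=6, I/O yield, promote→Q0. Q0=[P2,P3,P4,P5,P1] Q1=[] Q2=[]
t=2-5: P2@Q0 runs 3, rem=8, quantum used, demote→Q1. Q0=[P3,P4,P5,P1] Q1=[P2] Q2=[]
t=5-8: P3@Q0 runs 3, rem=6, quantum used, demote→Q1. Q0=[P4,P5,P1] Q1=[P2,P3] Q2=[]
t=8-10: P4@Q0 runs 2, rem=13, I/O yield, promote→Q0. Q0=[P5,P1,P4] Q1=[P2,P3] Q2=[]
t=10-13: P5@Q0 runs 3, rem=11, quantum used, demote→Q1. Q0=[P1,P4] Q1=[P2,P3,P5] Q2=[]
t=13-15: P1@Q0 runs 2, rem=4, I/O yield, promote→Q0. Q0=[P4,P1] Q1=[P2,P3,P5] Q2=[]
t=15-17: P4@Q0 runs 2, rem=11, I/O yield, promote→Q0. Q0=[P1,P4] Q1=[P2,P3,P5] Q2=[]
t=17-19: P1@Q0 runs 2, rem=2, I/O yield, promote→Q0. Q0=[P4,P1] Q1=[P2,P3,P5] Q2=[]
t=19-21: P4@Q0 runs 2, rem=9, I/O yield, promote→Q0. Q0=[P1,P4] Q1=[P2,P3,P5] Q2=[]
t=21-23: P1@Q0 runs 2, rem=0, completes. Q0=[P4] Q1=[P2,P3,P5] Q2=[]
t=23-25: P4@Q0 runs 2, rem=7, I/O yield, promote→Q0. Q0=[P4] Q1=[P2,P3,P5] Q2=[]
t=25-27: P4@Q0 runs 2, rem=5, I/O yield, promote→Q0. Q0=[P4] Q1=[P2,P3,P5] Q2=[]
t=27-29: P4@Q0 runs 2, rem=3, I/O yield, promote→Q0. Q0=[P4] Q1=[P2,P3,P5] Q2=[]
t=29-31: P4@Q0 runs 2, rem=1, I/O yield, promote→Q0. Q0=[P4] Q1=[P2,P3,P5] Q2=[]
t=31-32: P4@Q0 runs 1, rem=0, completes. Q0=[] Q1=[P2,P3,P5] Q2=[]
t=32-36: P2@Q1 runs 4, rem=4, quantum used, demote→Q2. Q0=[] Q1=[P3,P5] Q2=[P2]
t=36-40: P3@Q1 runs 4, rem=2, quantum used, demote→Q2. Q0=[] Q1=[P5] Q2=[P2,P3]
t=40-44: P5@Q1 runs 4, rem=7, quantum used, demote→Q2. Q0=[] Q1=[] Q2=[P2,P3,P5]
t=44-48: P2@Q2 runs 4, rem=0, completes. Q0=[] Q1=[] Q2=[P3,P5]
t=48-50: P3@Q2 runs 2, rem=0, completes. Q0=[] Q1=[] Q2=[P5]
t=50-57: P5@Q2 runs 7, rem=0, completes. Q0=[] Q1=[] Q2=[]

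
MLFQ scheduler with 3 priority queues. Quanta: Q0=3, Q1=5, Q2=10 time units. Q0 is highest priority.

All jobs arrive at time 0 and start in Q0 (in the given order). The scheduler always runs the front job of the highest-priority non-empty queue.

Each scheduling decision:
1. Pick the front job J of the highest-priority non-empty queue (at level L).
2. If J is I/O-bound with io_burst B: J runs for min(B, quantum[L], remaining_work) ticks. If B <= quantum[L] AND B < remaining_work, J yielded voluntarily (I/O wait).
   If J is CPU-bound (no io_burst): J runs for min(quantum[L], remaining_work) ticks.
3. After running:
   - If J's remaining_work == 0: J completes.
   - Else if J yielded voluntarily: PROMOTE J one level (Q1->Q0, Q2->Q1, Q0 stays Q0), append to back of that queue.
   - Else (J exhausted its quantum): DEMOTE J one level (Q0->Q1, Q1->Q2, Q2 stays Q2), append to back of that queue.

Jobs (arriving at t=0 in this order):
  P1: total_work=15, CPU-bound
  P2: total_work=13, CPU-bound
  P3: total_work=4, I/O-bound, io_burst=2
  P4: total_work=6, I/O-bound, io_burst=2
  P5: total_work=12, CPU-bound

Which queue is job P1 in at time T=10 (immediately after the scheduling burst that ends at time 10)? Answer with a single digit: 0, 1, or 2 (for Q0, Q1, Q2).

Answer: 1

Derivation:
t=0-3: P1@Q0 runs 3, rem=12, quantum used, demote→Q1. Q0=[P2,P3,P4,P5] Q1=[P1] Q2=[]
t=3-6: P2@Q0 runs 3, rem=10, quantum used, demote→Q1. Q0=[P3,P4,P5] Q1=[P1,P2] Q2=[]
t=6-8: P3@Q0 runs 2, rem=2, I/O yield, promote→Q0. Q0=[P4,P5,P3] Q1=[P1,P2] Q2=[]
t=8-10: P4@Q0 runs 2, rem=4, I/O yield, promote→Q0. Q0=[P5,P3,P4] Q1=[P1,P2] Q2=[]
t=10-13: P5@Q0 runs 3, rem=9, quantum used, demote→Q1. Q0=[P3,P4] Q1=[P1,P2,P5] Q2=[]
t=13-15: P3@Q0 runs 2, rem=0, completes. Q0=[P4] Q1=[P1,P2,P5] Q2=[]
t=15-17: P4@Q0 runs 2, rem=2, I/O yield, promote→Q0. Q0=[P4] Q1=[P1,P2,P5] Q2=[]
t=17-19: P4@Q0 runs 2, rem=0, completes. Q0=[] Q1=[P1,P2,P5] Q2=[]
t=19-24: P1@Q1 runs 5, rem=7, quantum used, demote→Q2. Q0=[] Q1=[P2,P5] Q2=[P1]
t=24-29: P2@Q1 runs 5, rem=5, quantum used, demote→Q2. Q0=[] Q1=[P5] Q2=[P1,P2]
t=29-34: P5@Q1 runs 5, rem=4, quantum used, demote→Q2. Q0=[] Q1=[] Q2=[P1,P2,P5]
t=34-41: P1@Q2 runs 7, rem=0, completes. Q0=[] Q1=[] Q2=[P2,P5]
t=41-46: P2@Q2 runs 5, rem=0, completes. Q0=[] Q1=[] Q2=[P5]
t=46-50: P5@Q2 runs 4, rem=0, completes. Q0=[] Q1=[] Q2=[]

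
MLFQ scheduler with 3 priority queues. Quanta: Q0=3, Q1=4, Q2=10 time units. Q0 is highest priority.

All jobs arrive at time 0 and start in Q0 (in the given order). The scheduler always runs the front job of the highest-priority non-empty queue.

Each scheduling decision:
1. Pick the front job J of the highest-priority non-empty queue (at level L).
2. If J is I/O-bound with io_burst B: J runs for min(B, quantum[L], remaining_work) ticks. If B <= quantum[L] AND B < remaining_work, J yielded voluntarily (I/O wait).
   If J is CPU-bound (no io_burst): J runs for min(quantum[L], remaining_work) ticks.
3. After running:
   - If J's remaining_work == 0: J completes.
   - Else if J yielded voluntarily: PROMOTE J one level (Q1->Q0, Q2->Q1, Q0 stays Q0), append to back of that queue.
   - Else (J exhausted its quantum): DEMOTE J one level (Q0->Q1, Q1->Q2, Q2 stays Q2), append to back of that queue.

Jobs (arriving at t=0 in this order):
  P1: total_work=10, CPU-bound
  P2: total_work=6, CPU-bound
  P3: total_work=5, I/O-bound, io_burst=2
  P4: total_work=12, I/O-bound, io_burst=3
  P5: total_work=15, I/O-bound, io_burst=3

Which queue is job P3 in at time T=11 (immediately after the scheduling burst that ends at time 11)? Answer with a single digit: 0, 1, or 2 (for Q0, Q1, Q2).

Answer: 0

Derivation:
t=0-3: P1@Q0 runs 3, rem=7, quantum used, demote→Q1. Q0=[P2,P3,P4,P5] Q1=[P1] Q2=[]
t=3-6: P2@Q0 runs 3, rem=3, quantum used, demote→Q1. Q0=[P3,P4,P5] Q1=[P1,P2] Q2=[]
t=6-8: P3@Q0 runs 2, rem=3, I/O yield, promote→Q0. Q0=[P4,P5,P3] Q1=[P1,P2] Q2=[]
t=8-11: P4@Q0 runs 3, rem=9, I/O yield, promote→Q0. Q0=[P5,P3,P4] Q1=[P1,P2] Q2=[]
t=11-14: P5@Q0 runs 3, rem=12, I/O yield, promote→Q0. Q0=[P3,P4,P5] Q1=[P1,P2] Q2=[]
t=14-16: P3@Q0 runs 2, rem=1, I/O yield, promote→Q0. Q0=[P4,P5,P3] Q1=[P1,P2] Q2=[]
t=16-19: P4@Q0 runs 3, rem=6, I/O yield, promote→Q0. Q0=[P5,P3,P4] Q1=[P1,P2] Q2=[]
t=19-22: P5@Q0 runs 3, rem=9, I/O yield, promote→Q0. Q0=[P3,P4,P5] Q1=[P1,P2] Q2=[]
t=22-23: P3@Q0 runs 1, rem=0, completes. Q0=[P4,P5] Q1=[P1,P2] Q2=[]
t=23-26: P4@Q0 runs 3, rem=3, I/O yield, promote→Q0. Q0=[P5,P4] Q1=[P1,P2] Q2=[]
t=26-29: P5@Q0 runs 3, rem=6, I/O yield, promote→Q0. Q0=[P4,P5] Q1=[P1,P2] Q2=[]
t=29-32: P4@Q0 runs 3, rem=0, completes. Q0=[P5] Q1=[P1,P2] Q2=[]
t=32-35: P5@Q0 runs 3, rem=3, I/O yield, promote→Q0. Q0=[P5] Q1=[P1,P2] Q2=[]
t=35-38: P5@Q0 runs 3, rem=0, completes. Q0=[] Q1=[P1,P2] Q2=[]
t=38-42: P1@Q1 runs 4, rem=3, quantum used, demote→Q2. Q0=[] Q1=[P2] Q2=[P1]
t=42-45: P2@Q1 runs 3, rem=0, completes. Q0=[] Q1=[] Q2=[P1]
t=45-48: P1@Q2 runs 3, rem=0, completes. Q0=[] Q1=[] Q2=[]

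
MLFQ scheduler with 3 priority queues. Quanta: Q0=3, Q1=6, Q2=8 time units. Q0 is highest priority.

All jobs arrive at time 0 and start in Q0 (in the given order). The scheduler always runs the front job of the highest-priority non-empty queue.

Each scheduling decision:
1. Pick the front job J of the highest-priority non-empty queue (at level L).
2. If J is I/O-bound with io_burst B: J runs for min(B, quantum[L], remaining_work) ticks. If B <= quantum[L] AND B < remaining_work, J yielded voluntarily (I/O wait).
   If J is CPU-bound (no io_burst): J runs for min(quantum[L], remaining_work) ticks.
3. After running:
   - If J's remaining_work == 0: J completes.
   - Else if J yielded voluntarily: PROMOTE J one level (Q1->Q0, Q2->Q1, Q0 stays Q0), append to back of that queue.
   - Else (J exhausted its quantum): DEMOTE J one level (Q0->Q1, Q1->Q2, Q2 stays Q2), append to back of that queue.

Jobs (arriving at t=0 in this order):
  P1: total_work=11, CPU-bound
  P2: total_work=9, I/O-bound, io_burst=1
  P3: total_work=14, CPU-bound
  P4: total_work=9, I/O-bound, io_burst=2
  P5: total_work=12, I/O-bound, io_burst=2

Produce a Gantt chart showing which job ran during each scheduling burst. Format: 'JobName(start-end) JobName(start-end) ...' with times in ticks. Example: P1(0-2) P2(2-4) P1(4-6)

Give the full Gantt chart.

Answer: P1(0-3) P2(3-4) P3(4-7) P4(7-9) P5(9-11) P2(11-12) P4(12-14) P5(14-16) P2(16-17) P4(17-19) P5(19-21) P2(21-22) P4(22-24) P5(24-26) P2(26-27) P4(27-28) P5(28-30) P2(30-31) P5(31-33) P2(33-34) P2(34-35) P2(35-36) P1(36-42) P3(42-48) P1(48-50) P3(50-55)

Derivation:
t=0-3: P1@Q0 runs 3, rem=8, quantum used, demote→Q1. Q0=[P2,P3,P4,P5] Q1=[P1] Q2=[]
t=3-4: P2@Q0 runs 1, rem=8, I/O yield, promote→Q0. Q0=[P3,P4,P5,P2] Q1=[P1] Q2=[]
t=4-7: P3@Q0 runs 3, rem=11, quantum used, demote→Q1. Q0=[P4,P5,P2] Q1=[P1,P3] Q2=[]
t=7-9: P4@Q0 runs 2, rem=7, I/O yield, promote→Q0. Q0=[P5,P2,P4] Q1=[P1,P3] Q2=[]
t=9-11: P5@Q0 runs 2, rem=10, I/O yield, promote→Q0. Q0=[P2,P4,P5] Q1=[P1,P3] Q2=[]
t=11-12: P2@Q0 runs 1, rem=7, I/O yield, promote→Q0. Q0=[P4,P5,P2] Q1=[P1,P3] Q2=[]
t=12-14: P4@Q0 runs 2, rem=5, I/O yield, promote→Q0. Q0=[P5,P2,P4] Q1=[P1,P3] Q2=[]
t=14-16: P5@Q0 runs 2, rem=8, I/O yield, promote→Q0. Q0=[P2,P4,P5] Q1=[P1,P3] Q2=[]
t=16-17: P2@Q0 runs 1, rem=6, I/O yield, promote→Q0. Q0=[P4,P5,P2] Q1=[P1,P3] Q2=[]
t=17-19: P4@Q0 runs 2, rem=3, I/O yield, promote→Q0. Q0=[P5,P2,P4] Q1=[P1,P3] Q2=[]
t=19-21: P5@Q0 runs 2, rem=6, I/O yield, promote→Q0. Q0=[P2,P4,P5] Q1=[P1,P3] Q2=[]
t=21-22: P2@Q0 runs 1, rem=5, I/O yield, promote→Q0. Q0=[P4,P5,P2] Q1=[P1,P3] Q2=[]
t=22-24: P4@Q0 runs 2, rem=1, I/O yield, promote→Q0. Q0=[P5,P2,P4] Q1=[P1,P3] Q2=[]
t=24-26: P5@Q0 runs 2, rem=4, I/O yield, promote→Q0. Q0=[P2,P4,P5] Q1=[P1,P3] Q2=[]
t=26-27: P2@Q0 runs 1, rem=4, I/O yield, promote→Q0. Q0=[P4,P5,P2] Q1=[P1,P3] Q2=[]
t=27-28: P4@Q0 runs 1, rem=0, completes. Q0=[P5,P2] Q1=[P1,P3] Q2=[]
t=28-30: P5@Q0 runs 2, rem=2, I/O yield, promote→Q0. Q0=[P2,P5] Q1=[P1,P3] Q2=[]
t=30-31: P2@Q0 runs 1, rem=3, I/O yield, promote→Q0. Q0=[P5,P2] Q1=[P1,P3] Q2=[]
t=31-33: P5@Q0 runs 2, rem=0, completes. Q0=[P2] Q1=[P1,P3] Q2=[]
t=33-34: P2@Q0 runs 1, rem=2, I/O yield, promote→Q0. Q0=[P2] Q1=[P1,P3] Q2=[]
t=34-35: P2@Q0 runs 1, rem=1, I/O yield, promote→Q0. Q0=[P2] Q1=[P1,P3] Q2=[]
t=35-36: P2@Q0 runs 1, rem=0, completes. Q0=[] Q1=[P1,P3] Q2=[]
t=36-42: P1@Q1 runs 6, rem=2, quantum used, demote→Q2. Q0=[] Q1=[P3] Q2=[P1]
t=42-48: P3@Q1 runs 6, rem=5, quantum used, demote→Q2. Q0=[] Q1=[] Q2=[P1,P3]
t=48-50: P1@Q2 runs 2, rem=0, completes. Q0=[] Q1=[] Q2=[P3]
t=50-55: P3@Q2 runs 5, rem=0, completes. Q0=[] Q1=[] Q2=[]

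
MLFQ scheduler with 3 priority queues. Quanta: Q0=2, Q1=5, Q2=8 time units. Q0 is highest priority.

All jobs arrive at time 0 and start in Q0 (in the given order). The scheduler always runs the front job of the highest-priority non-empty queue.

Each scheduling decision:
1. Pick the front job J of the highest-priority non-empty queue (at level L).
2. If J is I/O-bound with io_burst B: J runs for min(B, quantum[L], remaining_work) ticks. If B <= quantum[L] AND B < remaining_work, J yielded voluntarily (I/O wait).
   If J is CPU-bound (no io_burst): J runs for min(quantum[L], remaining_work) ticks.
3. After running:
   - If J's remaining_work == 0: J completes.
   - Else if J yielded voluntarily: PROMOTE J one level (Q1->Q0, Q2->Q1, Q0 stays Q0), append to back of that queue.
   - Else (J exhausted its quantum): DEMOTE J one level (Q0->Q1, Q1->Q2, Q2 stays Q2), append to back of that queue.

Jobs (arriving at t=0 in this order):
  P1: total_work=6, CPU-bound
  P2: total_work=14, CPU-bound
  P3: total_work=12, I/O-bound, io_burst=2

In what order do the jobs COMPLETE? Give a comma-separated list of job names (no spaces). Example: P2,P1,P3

t=0-2: P1@Q0 runs 2, rem=4, quantum used, demote→Q1. Q0=[P2,P3] Q1=[P1] Q2=[]
t=2-4: P2@Q0 runs 2, rem=12, quantum used, demote→Q1. Q0=[P3] Q1=[P1,P2] Q2=[]
t=4-6: P3@Q0 runs 2, rem=10, I/O yield, promote→Q0. Q0=[P3] Q1=[P1,P2] Q2=[]
t=6-8: P3@Q0 runs 2, rem=8, I/O yield, promote→Q0. Q0=[P3] Q1=[P1,P2] Q2=[]
t=8-10: P3@Q0 runs 2, rem=6, I/O yield, promote→Q0. Q0=[P3] Q1=[P1,P2] Q2=[]
t=10-12: P3@Q0 runs 2, rem=4, I/O yield, promote→Q0. Q0=[P3] Q1=[P1,P2] Q2=[]
t=12-14: P3@Q0 runs 2, rem=2, I/O yield, promote→Q0. Q0=[P3] Q1=[P1,P2] Q2=[]
t=14-16: P3@Q0 runs 2, rem=0, completes. Q0=[] Q1=[P1,P2] Q2=[]
t=16-20: P1@Q1 runs 4, rem=0, completes. Q0=[] Q1=[P2] Q2=[]
t=20-25: P2@Q1 runs 5, rem=7, quantum used, demote→Q2. Q0=[] Q1=[] Q2=[P2]
t=25-32: P2@Q2 runs 7, rem=0, completes. Q0=[] Q1=[] Q2=[]

Answer: P3,P1,P2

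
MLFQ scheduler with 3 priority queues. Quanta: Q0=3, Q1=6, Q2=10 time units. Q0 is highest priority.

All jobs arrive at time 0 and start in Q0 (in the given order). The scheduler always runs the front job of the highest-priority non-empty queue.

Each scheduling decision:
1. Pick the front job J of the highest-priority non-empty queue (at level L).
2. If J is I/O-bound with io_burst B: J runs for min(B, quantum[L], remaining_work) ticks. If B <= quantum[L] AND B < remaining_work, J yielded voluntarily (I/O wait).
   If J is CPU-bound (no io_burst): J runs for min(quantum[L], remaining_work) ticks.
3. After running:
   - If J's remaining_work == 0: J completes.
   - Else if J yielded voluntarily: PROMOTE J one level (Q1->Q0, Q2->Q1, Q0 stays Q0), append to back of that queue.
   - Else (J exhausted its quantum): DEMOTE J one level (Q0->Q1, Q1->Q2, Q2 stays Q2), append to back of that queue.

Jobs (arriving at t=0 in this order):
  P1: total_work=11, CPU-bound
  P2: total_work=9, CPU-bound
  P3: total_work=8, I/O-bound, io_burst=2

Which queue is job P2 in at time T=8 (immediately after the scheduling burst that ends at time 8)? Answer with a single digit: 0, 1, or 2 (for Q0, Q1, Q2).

Answer: 1

Derivation:
t=0-3: P1@Q0 runs 3, rem=8, quantum used, demote→Q1. Q0=[P2,P3] Q1=[P1] Q2=[]
t=3-6: P2@Q0 runs 3, rem=6, quantum used, demote→Q1. Q0=[P3] Q1=[P1,P2] Q2=[]
t=6-8: P3@Q0 runs 2, rem=6, I/O yield, promote→Q0. Q0=[P3] Q1=[P1,P2] Q2=[]
t=8-10: P3@Q0 runs 2, rem=4, I/O yield, promote→Q0. Q0=[P3] Q1=[P1,P2] Q2=[]
t=10-12: P3@Q0 runs 2, rem=2, I/O yield, promote→Q0. Q0=[P3] Q1=[P1,P2] Q2=[]
t=12-14: P3@Q0 runs 2, rem=0, completes. Q0=[] Q1=[P1,P2] Q2=[]
t=14-20: P1@Q1 runs 6, rem=2, quantum used, demote→Q2. Q0=[] Q1=[P2] Q2=[P1]
t=20-26: P2@Q1 runs 6, rem=0, completes. Q0=[] Q1=[] Q2=[P1]
t=26-28: P1@Q2 runs 2, rem=0, completes. Q0=[] Q1=[] Q2=[]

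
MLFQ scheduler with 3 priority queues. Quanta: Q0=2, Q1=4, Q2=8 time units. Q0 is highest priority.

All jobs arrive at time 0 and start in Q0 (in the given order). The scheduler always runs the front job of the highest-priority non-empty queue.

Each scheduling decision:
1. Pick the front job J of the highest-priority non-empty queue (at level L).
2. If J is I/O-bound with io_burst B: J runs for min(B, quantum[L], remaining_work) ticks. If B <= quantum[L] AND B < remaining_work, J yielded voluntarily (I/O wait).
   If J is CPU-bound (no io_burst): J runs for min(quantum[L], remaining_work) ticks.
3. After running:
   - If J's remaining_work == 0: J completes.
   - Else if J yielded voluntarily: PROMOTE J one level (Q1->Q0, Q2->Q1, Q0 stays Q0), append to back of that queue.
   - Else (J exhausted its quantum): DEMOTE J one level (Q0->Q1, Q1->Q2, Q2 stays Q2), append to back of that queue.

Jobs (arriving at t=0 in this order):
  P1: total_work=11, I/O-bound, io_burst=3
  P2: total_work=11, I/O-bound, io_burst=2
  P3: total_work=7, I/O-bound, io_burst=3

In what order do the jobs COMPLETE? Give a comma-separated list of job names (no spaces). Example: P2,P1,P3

t=0-2: P1@Q0 runs 2, rem=9, quantum used, demote→Q1. Q0=[P2,P3] Q1=[P1] Q2=[]
t=2-4: P2@Q0 runs 2, rem=9, I/O yield, promote→Q0. Q0=[P3,P2] Q1=[P1] Q2=[]
t=4-6: P3@Q0 runs 2, rem=5, quantum used, demote→Q1. Q0=[P2] Q1=[P1,P3] Q2=[]
t=6-8: P2@Q0 runs 2, rem=7, I/O yield, promote→Q0. Q0=[P2] Q1=[P1,P3] Q2=[]
t=8-10: P2@Q0 runs 2, rem=5, I/O yield, promote→Q0. Q0=[P2] Q1=[P1,P3] Q2=[]
t=10-12: P2@Q0 runs 2, rem=3, I/O yield, promote→Q0. Q0=[P2] Q1=[P1,P3] Q2=[]
t=12-14: P2@Q0 runs 2, rem=1, I/O yield, promote→Q0. Q0=[P2] Q1=[P1,P3] Q2=[]
t=14-15: P2@Q0 runs 1, rem=0, completes. Q0=[] Q1=[P1,P3] Q2=[]
t=15-18: P1@Q1 runs 3, rem=6, I/O yield, promote→Q0. Q0=[P1] Q1=[P3] Q2=[]
t=18-20: P1@Q0 runs 2, rem=4, quantum used, demote→Q1. Q0=[] Q1=[P3,P1] Q2=[]
t=20-23: P3@Q1 runs 3, rem=2, I/O yield, promote→Q0. Q0=[P3] Q1=[P1] Q2=[]
t=23-25: P3@Q0 runs 2, rem=0, completes. Q0=[] Q1=[P1] Q2=[]
t=25-28: P1@Q1 runs 3, rem=1, I/O yield, promote→Q0. Q0=[P1] Q1=[] Q2=[]
t=28-29: P1@Q0 runs 1, rem=0, completes. Q0=[] Q1=[] Q2=[]

Answer: P2,P3,P1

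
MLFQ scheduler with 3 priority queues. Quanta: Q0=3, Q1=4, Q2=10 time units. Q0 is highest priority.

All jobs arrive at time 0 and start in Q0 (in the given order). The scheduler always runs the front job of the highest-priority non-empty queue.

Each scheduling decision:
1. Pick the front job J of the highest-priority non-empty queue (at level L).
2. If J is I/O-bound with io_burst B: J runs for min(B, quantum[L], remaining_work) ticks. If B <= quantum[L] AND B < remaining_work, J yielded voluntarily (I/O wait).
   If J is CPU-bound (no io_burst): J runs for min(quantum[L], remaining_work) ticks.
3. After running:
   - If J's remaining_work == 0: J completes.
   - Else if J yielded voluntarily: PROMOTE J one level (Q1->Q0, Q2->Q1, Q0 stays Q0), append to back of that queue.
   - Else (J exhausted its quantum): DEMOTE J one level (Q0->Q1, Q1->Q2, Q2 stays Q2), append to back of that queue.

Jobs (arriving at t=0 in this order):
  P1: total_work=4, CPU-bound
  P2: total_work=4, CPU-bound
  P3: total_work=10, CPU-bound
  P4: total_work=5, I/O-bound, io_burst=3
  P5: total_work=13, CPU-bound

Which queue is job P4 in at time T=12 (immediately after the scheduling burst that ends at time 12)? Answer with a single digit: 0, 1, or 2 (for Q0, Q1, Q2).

t=0-3: P1@Q0 runs 3, rem=1, quantum used, demote→Q1. Q0=[P2,P3,P4,P5] Q1=[P1] Q2=[]
t=3-6: P2@Q0 runs 3, rem=1, quantum used, demote→Q1. Q0=[P3,P4,P5] Q1=[P1,P2] Q2=[]
t=6-9: P3@Q0 runs 3, rem=7, quantum used, demote→Q1. Q0=[P4,P5] Q1=[P1,P2,P3] Q2=[]
t=9-12: P4@Q0 runs 3, rem=2, I/O yield, promote→Q0. Q0=[P5,P4] Q1=[P1,P2,P3] Q2=[]
t=12-15: P5@Q0 runs 3, rem=10, quantum used, demote→Q1. Q0=[P4] Q1=[P1,P2,P3,P5] Q2=[]
t=15-17: P4@Q0 runs 2, rem=0, completes. Q0=[] Q1=[P1,P2,P3,P5] Q2=[]
t=17-18: P1@Q1 runs 1, rem=0, completes. Q0=[] Q1=[P2,P3,P5] Q2=[]
t=18-19: P2@Q1 runs 1, rem=0, completes. Q0=[] Q1=[P3,P5] Q2=[]
t=19-23: P3@Q1 runs 4, rem=3, quantum used, demote→Q2. Q0=[] Q1=[P5] Q2=[P3]
t=23-27: P5@Q1 runs 4, rem=6, quantum used, demote→Q2. Q0=[] Q1=[] Q2=[P3,P5]
t=27-30: P3@Q2 runs 3, rem=0, completes. Q0=[] Q1=[] Q2=[P5]
t=30-36: P5@Q2 runs 6, rem=0, completes. Q0=[] Q1=[] Q2=[]

Answer: 0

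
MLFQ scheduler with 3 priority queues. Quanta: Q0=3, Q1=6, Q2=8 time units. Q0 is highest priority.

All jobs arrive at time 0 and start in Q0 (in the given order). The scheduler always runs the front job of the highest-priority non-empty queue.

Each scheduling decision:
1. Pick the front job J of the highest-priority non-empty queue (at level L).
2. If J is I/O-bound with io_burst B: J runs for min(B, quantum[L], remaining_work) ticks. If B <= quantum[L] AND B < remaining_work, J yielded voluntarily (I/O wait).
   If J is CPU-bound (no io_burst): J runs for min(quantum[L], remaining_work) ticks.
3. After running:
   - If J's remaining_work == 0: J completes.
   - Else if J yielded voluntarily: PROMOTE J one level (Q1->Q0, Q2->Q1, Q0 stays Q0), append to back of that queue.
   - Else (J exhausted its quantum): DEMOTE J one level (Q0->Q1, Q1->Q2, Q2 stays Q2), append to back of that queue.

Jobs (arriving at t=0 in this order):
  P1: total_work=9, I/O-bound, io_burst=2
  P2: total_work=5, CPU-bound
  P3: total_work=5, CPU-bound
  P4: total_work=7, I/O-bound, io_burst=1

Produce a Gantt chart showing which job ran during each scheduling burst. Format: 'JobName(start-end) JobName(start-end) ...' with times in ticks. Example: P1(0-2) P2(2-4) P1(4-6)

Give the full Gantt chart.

t=0-2: P1@Q0 runs 2, rem=7, I/O yield, promote→Q0. Q0=[P2,P3,P4,P1] Q1=[] Q2=[]
t=2-5: P2@Q0 runs 3, rem=2, quantum used, demote→Q1. Q0=[P3,P4,P1] Q1=[P2] Q2=[]
t=5-8: P3@Q0 runs 3, rem=2, quantum used, demote→Q1. Q0=[P4,P1] Q1=[P2,P3] Q2=[]
t=8-9: P4@Q0 runs 1, rem=6, I/O yield, promote→Q0. Q0=[P1,P4] Q1=[P2,P3] Q2=[]
t=9-11: P1@Q0 runs 2, rem=5, I/O yield, promote→Q0. Q0=[P4,P1] Q1=[P2,P3] Q2=[]
t=11-12: P4@Q0 runs 1, rem=5, I/O yield, promote→Q0. Q0=[P1,P4] Q1=[P2,P3] Q2=[]
t=12-14: P1@Q0 runs 2, rem=3, I/O yield, promote→Q0. Q0=[P4,P1] Q1=[P2,P3] Q2=[]
t=14-15: P4@Q0 runs 1, rem=4, I/O yield, promote→Q0. Q0=[P1,P4] Q1=[P2,P3] Q2=[]
t=15-17: P1@Q0 runs 2, rem=1, I/O yield, promote→Q0. Q0=[P4,P1] Q1=[P2,P3] Q2=[]
t=17-18: P4@Q0 runs 1, rem=3, I/O yield, promote→Q0. Q0=[P1,P4] Q1=[P2,P3] Q2=[]
t=18-19: P1@Q0 runs 1, rem=0, completes. Q0=[P4] Q1=[P2,P3] Q2=[]
t=19-20: P4@Q0 runs 1, rem=2, I/O yield, promote→Q0. Q0=[P4] Q1=[P2,P3] Q2=[]
t=20-21: P4@Q0 runs 1, rem=1, I/O yield, promote→Q0. Q0=[P4] Q1=[P2,P3] Q2=[]
t=21-22: P4@Q0 runs 1, rem=0, completes. Q0=[] Q1=[P2,P3] Q2=[]
t=22-24: P2@Q1 runs 2, rem=0, completes. Q0=[] Q1=[P3] Q2=[]
t=24-26: P3@Q1 runs 2, rem=0, completes. Q0=[] Q1=[] Q2=[]

Answer: P1(0-2) P2(2-5) P3(5-8) P4(8-9) P1(9-11) P4(11-12) P1(12-14) P4(14-15) P1(15-17) P4(17-18) P1(18-19) P4(19-20) P4(20-21) P4(21-22) P2(22-24) P3(24-26)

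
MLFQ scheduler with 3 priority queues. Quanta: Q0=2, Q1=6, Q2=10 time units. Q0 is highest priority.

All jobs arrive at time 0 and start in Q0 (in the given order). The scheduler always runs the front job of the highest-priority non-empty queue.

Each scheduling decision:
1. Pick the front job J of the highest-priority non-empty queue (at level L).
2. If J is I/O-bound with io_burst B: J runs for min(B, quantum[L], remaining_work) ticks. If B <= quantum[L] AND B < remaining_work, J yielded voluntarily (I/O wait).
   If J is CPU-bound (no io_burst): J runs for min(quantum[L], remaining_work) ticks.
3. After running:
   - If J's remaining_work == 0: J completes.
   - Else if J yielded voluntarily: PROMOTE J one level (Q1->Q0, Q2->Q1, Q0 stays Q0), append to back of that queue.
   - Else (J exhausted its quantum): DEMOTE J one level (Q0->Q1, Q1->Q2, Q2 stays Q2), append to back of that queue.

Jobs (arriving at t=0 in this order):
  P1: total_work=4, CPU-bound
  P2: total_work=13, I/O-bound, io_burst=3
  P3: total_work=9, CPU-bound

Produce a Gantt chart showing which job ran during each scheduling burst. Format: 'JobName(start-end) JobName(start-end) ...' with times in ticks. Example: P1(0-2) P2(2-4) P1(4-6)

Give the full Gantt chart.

Answer: P1(0-2) P2(2-4) P3(4-6) P1(6-8) P2(8-11) P2(11-13) P3(13-19) P2(19-22) P2(22-24) P2(24-25) P3(25-26)

Derivation:
t=0-2: P1@Q0 runs 2, rem=2, quantum used, demote→Q1. Q0=[P2,P3] Q1=[P1] Q2=[]
t=2-4: P2@Q0 runs 2, rem=11, quantum used, demote→Q1. Q0=[P3] Q1=[P1,P2] Q2=[]
t=4-6: P3@Q0 runs 2, rem=7, quantum used, demote→Q1. Q0=[] Q1=[P1,P2,P3] Q2=[]
t=6-8: P1@Q1 runs 2, rem=0, completes. Q0=[] Q1=[P2,P3] Q2=[]
t=8-11: P2@Q1 runs 3, rem=8, I/O yield, promote→Q0. Q0=[P2] Q1=[P3] Q2=[]
t=11-13: P2@Q0 runs 2, rem=6, quantum used, demote→Q1. Q0=[] Q1=[P3,P2] Q2=[]
t=13-19: P3@Q1 runs 6, rem=1, quantum used, demote→Q2. Q0=[] Q1=[P2] Q2=[P3]
t=19-22: P2@Q1 runs 3, rem=3, I/O yield, promote→Q0. Q0=[P2] Q1=[] Q2=[P3]
t=22-24: P2@Q0 runs 2, rem=1, quantum used, demote→Q1. Q0=[] Q1=[P2] Q2=[P3]
t=24-25: P2@Q1 runs 1, rem=0, completes. Q0=[] Q1=[] Q2=[P3]
t=25-26: P3@Q2 runs 1, rem=0, completes. Q0=[] Q1=[] Q2=[]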